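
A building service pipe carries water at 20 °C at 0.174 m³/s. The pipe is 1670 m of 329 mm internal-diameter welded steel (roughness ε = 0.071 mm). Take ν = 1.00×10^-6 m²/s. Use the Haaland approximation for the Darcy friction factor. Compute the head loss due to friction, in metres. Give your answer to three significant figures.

V = 4Q/(πD²) = 4·0.174/(π·0.329²) = 2.047 m/s
Re = VD/ν = 2.047·0.329/1.00×10^-6 = 6.73×10^5 → turbulent
ε/D = 0.071/329 = 2.16×10^-4
Haaland: f = 0.01511
h_f = f(L/D)V²/(2g) = 0.01511·(1670/0.329)·2.047²/(2·9.81) = 16.37 m

h_f ≈ 16.4 m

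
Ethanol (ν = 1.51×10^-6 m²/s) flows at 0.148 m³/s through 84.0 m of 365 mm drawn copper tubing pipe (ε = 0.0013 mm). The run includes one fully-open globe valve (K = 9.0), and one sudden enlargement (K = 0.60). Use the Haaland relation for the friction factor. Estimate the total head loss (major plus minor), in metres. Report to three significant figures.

H_L ≈ 1.31 m

V = 4Q/(πD²) = 1.414 m/s; V²/2g = 0.1020 m
Re = 3.42×10^5, ε/D = 3.56×10^-6 → f = 0.01403 (Haaland)
Major: h_f = f(L/D)·V²/2g = 0.01403·230.1·0.1020 = 0.3292 m
Minor: ΣK = 9.60; h_m = ΣK·V²/2g = 0.9789 m
Total H_L = 0.3292 + 0.9789 = 1.308 m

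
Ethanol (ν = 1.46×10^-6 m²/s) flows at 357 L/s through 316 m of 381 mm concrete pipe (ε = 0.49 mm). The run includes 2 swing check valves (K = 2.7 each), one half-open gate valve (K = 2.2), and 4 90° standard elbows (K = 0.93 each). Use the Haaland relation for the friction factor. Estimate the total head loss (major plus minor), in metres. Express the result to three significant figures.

V = 4Q/(πD²) = 3.131 m/s; V²/2g = 0.4998 m
Re = 8.17×10^5, ε/D = 0.00129 → f = 0.02121 (Haaland)
Major: h_f = f(L/D)·V²/2g = 0.02121·829.4·0.4998 = 8.791 m
Minor: ΣK = 11.3; h_m = ΣK·V²/2g = 5.657 m
Total H_L = 8.791 + 5.657 = 14.45 m

H_L ≈ 14.4 m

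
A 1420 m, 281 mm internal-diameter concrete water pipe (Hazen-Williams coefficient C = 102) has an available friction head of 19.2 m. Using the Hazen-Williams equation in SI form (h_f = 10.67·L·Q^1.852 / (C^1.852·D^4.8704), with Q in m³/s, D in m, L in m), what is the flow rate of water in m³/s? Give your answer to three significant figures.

Rearranging: Q = [h_f·C^1.852·D^4.8704 / (10.67·L)]^(1/1.852)
Q = [19.2·102^1.852·0.281^4.8704 / (10.67·1420)]^0.540 = 0.09873 m³/s

Q ≈ 0.0987 m³/s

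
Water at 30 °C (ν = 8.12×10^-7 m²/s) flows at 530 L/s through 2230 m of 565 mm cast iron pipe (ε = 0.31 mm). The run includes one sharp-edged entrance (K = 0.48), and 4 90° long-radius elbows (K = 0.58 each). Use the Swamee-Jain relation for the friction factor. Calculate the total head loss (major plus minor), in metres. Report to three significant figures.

V = 4Q/(πD²) = 2.114 m/s; V²/2g = 0.2278 m
Re = 1.47×10^6, ε/D = 5.49×10^-4 → f = 0.01746 (Swamee-Jain)
Major: h_f = f(L/D)·V²/2g = 0.01746·3947·0.2278 = 15.70 m
Minor: ΣK = 2.80; h_m = ΣK·V²/2g = 0.6377 m
Total H_L = 15.70 + 0.6377 = 16.33 m

H_L ≈ 16.3 m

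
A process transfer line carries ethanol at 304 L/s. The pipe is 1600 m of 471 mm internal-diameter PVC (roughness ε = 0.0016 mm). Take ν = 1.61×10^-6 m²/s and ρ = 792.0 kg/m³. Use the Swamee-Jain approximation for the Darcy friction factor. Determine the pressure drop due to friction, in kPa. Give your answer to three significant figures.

V = 4Q/(πD²) = 4·0.304/(π·0.471²) = 1.745 m/s
Re = VD/ν = 1.745·0.471/1.61×10^-6 = 5.10×10^5 → turbulent
ε/D = 0.0016/471 = 3.40×10^-6
Swamee-Jain: f = 0.01310
h_f = f(L/D)V²/(2g) = 0.01310·(1600/0.471)·1.745²/(2·9.81) = 6.904 m
Δp = ρg·h_f = 792.0·9.81·6.904 = 53.64 kPa

Δp ≈ 53.6 kPa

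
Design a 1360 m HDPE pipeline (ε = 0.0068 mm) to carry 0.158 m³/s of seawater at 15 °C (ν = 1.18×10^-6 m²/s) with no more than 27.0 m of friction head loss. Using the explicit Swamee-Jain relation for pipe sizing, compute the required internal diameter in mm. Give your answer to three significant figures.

D ≈ 270 mm

Swamee-Jain (Type III): D = 0.66·[ε^1.25·(LQ²/(gh_f))^4.75 + ν·Q^9.4·(L/(gh_f))^5.2]^0.04
LQ²/(gh_f) = 0.1282; L/(gh_f) = 5.135
Term 1 = ε^1.25·(…)^4.75 = 2.01×10^-11; Term 2 = ν·Q^9.4·(…)^5.2 = 1.71×10^-10
D = 0.66·(2.01×10^-11 + 1.71×10^-10)^0.04 = 0.2697 m = 270 mm
Check: V = 2.77 m/s, Re = 6.32×10^5, f = 0.01301, h_f = 25.6 m ≈ 27.0 m ✓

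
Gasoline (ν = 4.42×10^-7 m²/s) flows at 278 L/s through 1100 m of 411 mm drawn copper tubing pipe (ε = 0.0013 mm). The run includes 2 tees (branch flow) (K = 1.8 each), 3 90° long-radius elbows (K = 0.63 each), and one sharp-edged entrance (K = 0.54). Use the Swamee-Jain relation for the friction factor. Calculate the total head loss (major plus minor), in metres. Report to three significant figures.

H_L ≈ 7.65 m

V = 4Q/(πD²) = 2.095 m/s; V²/2g = 0.2238 m
Re = 1.95×10^6, ε/D = 3.16×10^-6 → f = 0.01053 (Swamee-Jain)
Major: h_f = f(L/D)·V²/2g = 0.01053·2676·0.2238 = 6.305 m
Minor: ΣK = 6.03; h_m = ΣK·V²/2g = 1.349 m
Total H_L = 6.305 + 1.349 = 7.655 m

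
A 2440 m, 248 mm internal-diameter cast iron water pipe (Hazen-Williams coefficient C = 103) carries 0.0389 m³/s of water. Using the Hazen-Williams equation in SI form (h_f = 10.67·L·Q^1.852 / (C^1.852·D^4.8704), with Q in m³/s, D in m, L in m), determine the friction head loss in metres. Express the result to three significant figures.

h_f ≈ 10.6 m

h_f = 10.67·2440·0.0389^1.852 / (103^1.852·0.248^4.8704) = 10.61 m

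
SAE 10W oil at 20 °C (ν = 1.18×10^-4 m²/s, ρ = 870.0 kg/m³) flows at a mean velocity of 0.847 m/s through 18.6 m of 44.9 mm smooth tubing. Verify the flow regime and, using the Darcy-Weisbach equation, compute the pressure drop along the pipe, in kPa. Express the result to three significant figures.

Δp ≈ 25.7 kPa

Re = VD/ν = 0.847·0.04490/1.18×10^-4 = 322 → laminar (Re < 2300)
f = 64/Re = 0.1986
h_f = f(L/D)V²/(2g) = 0.1986·(18.6/0.04490)·0.847²/(2·9.81) = 3.008 m
Δp = ρg·h_f = 870.0·9.81·3.008 = 25.67 kPa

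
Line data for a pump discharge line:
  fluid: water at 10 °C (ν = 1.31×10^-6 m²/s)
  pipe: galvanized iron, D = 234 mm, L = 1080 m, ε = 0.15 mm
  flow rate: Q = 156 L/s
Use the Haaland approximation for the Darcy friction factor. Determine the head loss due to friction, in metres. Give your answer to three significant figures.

h_f ≈ 56.5 m

V = 4Q/(πD²) = 4·0.156/(π·0.234²) = 3.627 m/s
Re = VD/ν = 3.627·0.234/1.31×10^-6 = 6.48×10^5 → turbulent
ε/D = 0.15/234 = 6.41×10^-4
Haaland: f = 0.01826
h_f = f(L/D)V²/(2g) = 0.01826·(1080/0.234)·3.627²/(2·9.81) = 56.53 m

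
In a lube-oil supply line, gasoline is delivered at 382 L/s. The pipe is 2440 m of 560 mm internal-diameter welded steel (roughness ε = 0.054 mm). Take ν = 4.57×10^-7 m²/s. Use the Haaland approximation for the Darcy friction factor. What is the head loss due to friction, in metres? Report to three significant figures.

V = 4Q/(πD²) = 4·0.382/(π·0.560²) = 1.551 m/s
Re = VD/ν = 1.551·0.560/4.57×10^-7 = 1.90×10^6 → turbulent
ε/D = 0.054/560 = 9.64×10^-5
Haaland: f = 0.01271
h_f = f(L/D)V²/(2g) = 0.01271·(2440/0.560)·1.551²/(2·9.81) = 6.788 m

h_f ≈ 6.79 m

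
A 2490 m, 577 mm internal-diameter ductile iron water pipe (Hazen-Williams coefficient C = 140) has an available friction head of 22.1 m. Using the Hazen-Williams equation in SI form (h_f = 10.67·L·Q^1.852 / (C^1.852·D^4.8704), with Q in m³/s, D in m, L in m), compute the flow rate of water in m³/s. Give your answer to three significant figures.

Rearranging: Q = [h_f·C^1.852·D^4.8704 / (10.67·L)]^(1/1.852)
Q = [22.1·140^1.852·0.577^4.8704 / (10.67·2490)]^0.540 = 0.7162 m³/s

Q ≈ 0.716 m³/s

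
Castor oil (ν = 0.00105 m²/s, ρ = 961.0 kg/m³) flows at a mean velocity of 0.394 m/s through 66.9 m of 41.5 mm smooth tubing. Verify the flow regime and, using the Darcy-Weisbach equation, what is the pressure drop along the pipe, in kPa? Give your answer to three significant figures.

Re = VD/ν = 0.394·0.04150/0.00105 = 15.6 → laminar (Re < 2300)
f = 64/Re = 4.110
h_f = f(L/D)V²/(2g) = 4.110·(66.9/0.04150)·0.394²/(2·9.81) = 52.42 m
Δp = ρg·h_f = 961.0·9.81·52.42 = 494.2 kPa

Δp ≈ 494 kPa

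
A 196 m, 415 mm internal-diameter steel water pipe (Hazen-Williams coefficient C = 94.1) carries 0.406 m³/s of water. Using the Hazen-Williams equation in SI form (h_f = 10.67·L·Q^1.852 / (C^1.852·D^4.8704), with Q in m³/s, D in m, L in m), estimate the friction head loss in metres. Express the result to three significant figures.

h_f ≈ 6.32 m

h_f = 10.67·196·0.406^1.852 / (94.1^1.852·0.415^4.8704) = 6.318 m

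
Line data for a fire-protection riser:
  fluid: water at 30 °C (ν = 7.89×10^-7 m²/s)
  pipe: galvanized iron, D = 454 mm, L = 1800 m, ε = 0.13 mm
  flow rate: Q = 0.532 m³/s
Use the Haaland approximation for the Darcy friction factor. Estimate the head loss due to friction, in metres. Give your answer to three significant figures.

h_f ≈ 33.1 m

V = 4Q/(πD²) = 4·0.532/(π·0.454²) = 3.286 m/s
Re = VD/ν = 3.286·0.454/7.89×10^-7 = 1.89×10^6 → turbulent
ε/D = 0.13/454 = 2.86×10^-4
Haaland: f = 0.01518
h_f = f(L/D)V²/(2g) = 0.01518·(1800/0.454)·3.286²/(2·9.81) = 33.13 m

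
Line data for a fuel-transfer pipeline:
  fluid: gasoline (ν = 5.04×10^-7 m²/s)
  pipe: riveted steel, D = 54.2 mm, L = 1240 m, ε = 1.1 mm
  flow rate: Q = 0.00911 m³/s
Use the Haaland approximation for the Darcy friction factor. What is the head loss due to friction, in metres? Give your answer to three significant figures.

V = 4Q/(πD²) = 4·0.00911/(π·0.0542²) = 3.948 m/s
Re = VD/ν = 3.948·0.0542/5.04×10^-7 = 4.25×10^5 → turbulent
ε/D = 1.1/54.2 = 0.0203
Haaland: f = 0.04910
h_f = f(L/D)V²/(2g) = 0.04910·(1240/0.0542)·3.948²/(2·9.81) = 892.6 m

h_f ≈ 893 m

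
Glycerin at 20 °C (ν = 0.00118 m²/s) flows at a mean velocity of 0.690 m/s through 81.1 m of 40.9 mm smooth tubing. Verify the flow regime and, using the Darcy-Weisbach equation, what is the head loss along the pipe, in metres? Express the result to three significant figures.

Re = VD/ν = 0.690·0.04090/0.00118 = 23.9 → laminar (Re < 2300)
f = 64/Re = 2.676
h_f = f(L/D)V²/(2g) = 2.676·(81.1/0.04090)·0.690²/(2·9.81) = 128.8 m

h_f ≈ 129 m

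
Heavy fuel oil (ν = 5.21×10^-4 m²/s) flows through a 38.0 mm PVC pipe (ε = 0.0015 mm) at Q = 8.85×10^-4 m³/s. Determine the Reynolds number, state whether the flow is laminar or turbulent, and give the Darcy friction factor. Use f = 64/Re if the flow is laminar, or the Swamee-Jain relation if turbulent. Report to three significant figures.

V = 4Q/(πD²) = 0.7803 m/s
Re = VD/ν = 0.7803·0.0380/5.21×10^-4 = 56.9
Re < 2300 → laminar → f = 64/Re = 1.124

Re ≈ 56.9; laminar; f = 64/Re ≈ 1.12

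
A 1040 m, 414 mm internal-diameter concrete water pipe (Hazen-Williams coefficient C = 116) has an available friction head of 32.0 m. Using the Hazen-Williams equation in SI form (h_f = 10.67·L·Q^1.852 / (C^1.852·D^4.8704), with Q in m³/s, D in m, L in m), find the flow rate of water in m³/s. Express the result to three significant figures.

Q ≈ 0.485 m³/s

Rearranging: Q = [h_f·C^1.852·D^4.8704 / (10.67·L)]^(1/1.852)
Q = [32.0·116^1.852·0.414^4.8704 / (10.67·1040)]^0.540 = 0.4850 m³/s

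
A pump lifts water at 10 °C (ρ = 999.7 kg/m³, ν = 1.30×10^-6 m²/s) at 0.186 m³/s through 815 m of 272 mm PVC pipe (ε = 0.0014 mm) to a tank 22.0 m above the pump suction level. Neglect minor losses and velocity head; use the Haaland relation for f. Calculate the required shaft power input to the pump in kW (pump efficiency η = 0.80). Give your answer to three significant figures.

P_shaft ≈ 94.7 kW

V = 4Q/(πD²) = 3.201 m/s; Re = 6.70×10^5; ε/D = 5.15×10^-6; f = 0.01248
h_f = f(L/D)V²/2g = 19.52 m
Total head H = z + h_f = 22.0 + 19.52 = 41.52 m
P_hyd = ρgQH = 999.7·9.81·0.186·41.52 = 75.74 kW
P_shaft = P_hyd/η = 75.74/0.80 = 94.67 kW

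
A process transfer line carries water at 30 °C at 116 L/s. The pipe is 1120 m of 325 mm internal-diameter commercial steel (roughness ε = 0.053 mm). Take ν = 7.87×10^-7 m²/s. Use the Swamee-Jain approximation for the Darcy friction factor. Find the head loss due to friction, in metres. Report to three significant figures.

h_f ≈ 5.14 m

V = 4Q/(πD²) = 4·0.116/(π·0.325²) = 1.398 m/s
Re = VD/ν = 1.398·0.325/7.87×10^-7 = 5.77×10^5 → turbulent
ε/D = 0.053/325 = 1.63×10^-4
Swamee-Jain: f = 0.01495
h_f = f(L/D)V²/(2g) = 0.01495·(1120/0.325)·1.398²/(2·9.81) = 5.136 m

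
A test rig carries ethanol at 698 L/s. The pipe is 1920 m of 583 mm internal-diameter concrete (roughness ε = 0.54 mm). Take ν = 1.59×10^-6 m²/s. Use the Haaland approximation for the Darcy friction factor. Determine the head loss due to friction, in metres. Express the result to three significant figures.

h_f ≈ 22.5 m

V = 4Q/(πD²) = 4·0.698/(π·0.583²) = 2.615 m/s
Re = VD/ν = 2.615·0.583/1.59×10^-6 = 9.59×10^5 → turbulent
ε/D = 0.54/583 = 9.26×10^-4
Haaland: f = 0.01961
h_f = f(L/D)V²/(2g) = 0.01961·(1920/0.583)·2.615²/(2·9.81) = 22.50 m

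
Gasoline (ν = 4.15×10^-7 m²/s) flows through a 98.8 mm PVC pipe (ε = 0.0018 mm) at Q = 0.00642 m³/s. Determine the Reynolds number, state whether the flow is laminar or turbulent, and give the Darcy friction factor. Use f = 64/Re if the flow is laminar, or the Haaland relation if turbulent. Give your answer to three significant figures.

V = 4Q/(πD²) = 0.8374 m/s
Re = VD/ν = 0.8374·0.0988/4.15×10^-7 = 1.99×10^5
Re > 4000 → turbulent; ε/D = 1.82×10^-5
Haaland: f = 0.01562

Re ≈ 1.99×10^5; turbulent; f ≈ 0.0156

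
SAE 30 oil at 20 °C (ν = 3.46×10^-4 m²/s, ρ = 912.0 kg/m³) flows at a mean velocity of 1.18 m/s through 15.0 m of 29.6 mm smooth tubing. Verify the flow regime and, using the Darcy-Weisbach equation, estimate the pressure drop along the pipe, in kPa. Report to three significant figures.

Δp ≈ 204 kPa

Re = VD/ν = 1.18·0.02960/3.46×10^-4 = 101 → laminar (Re < 2300)
f = 64/Re = 0.6340
h_f = f(L/D)V²/(2g) = 0.6340·(15.0/0.02960)·1.18²/(2·9.81) = 22.80 m
Δp = ρg·h_f = 912.0·9.81·22.80 = 204.0 kPa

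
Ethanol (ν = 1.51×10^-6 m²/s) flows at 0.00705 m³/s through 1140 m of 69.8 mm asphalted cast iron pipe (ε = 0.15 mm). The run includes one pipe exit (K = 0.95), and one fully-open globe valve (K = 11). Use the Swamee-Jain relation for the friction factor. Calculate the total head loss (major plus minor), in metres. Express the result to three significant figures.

H_L ≈ 75.5 m

V = 4Q/(πD²) = 1.842 m/s; V²/2g = 0.1730 m
Re = 8.52×10^4, ε/D = 0.00215 → f = 0.02598 (Swamee-Jain)
Major: h_f = f(L/D)·V²/2g = 0.02598·16332·0.1730 = 73.41 m
Minor: ΣK = 11.9; h_m = ΣK·V²/2g = 2.068 m
Total H_L = 73.41 + 2.068 = 75.48 m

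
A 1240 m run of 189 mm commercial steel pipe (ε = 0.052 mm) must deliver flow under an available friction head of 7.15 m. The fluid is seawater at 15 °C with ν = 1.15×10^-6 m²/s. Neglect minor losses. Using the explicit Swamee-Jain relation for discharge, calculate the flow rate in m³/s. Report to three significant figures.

Q ≈ 0.0307 m³/s

Swamee-Jain (Type II): Q = -0.965·√(gD⁵h_f/L)·ln[ε/(3.7D) + √(3.17ν²L/(gD³h_f))]
√(gD⁵h_f/L) = √(9.81·0.189⁵·7.15/1240) = 0.003693
ε/(3.7D) = 7.44×10^-5; √(3.17ν²L/(gD³h_f)) = 1.05×10^-4
Q = -0.965·0.003693·ln(1.791×10^-4) = 0.03075 m³/s
Check: V = 1.10 m/s, Re = 1.80×10^5, f = 0.01786, h_f = 7.17 m ≈ 7.15 m ✓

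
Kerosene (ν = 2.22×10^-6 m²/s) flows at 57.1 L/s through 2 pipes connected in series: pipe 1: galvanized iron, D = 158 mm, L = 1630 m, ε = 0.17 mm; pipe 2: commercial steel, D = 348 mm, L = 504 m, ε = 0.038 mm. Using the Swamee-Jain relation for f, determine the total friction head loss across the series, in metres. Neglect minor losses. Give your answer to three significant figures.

H ≈ 96.1 m

Pipe 1: V = 2.912 m/s, Re = 2.07×10^5, ε/D = 0.00108, f = 0.02144, h_1 = f(L/D)V²/2g = 95.62 m
Pipe 2: V = 0.6003 m/s, Re = 9.41×10^4, ε/D = 1.09×10^-4, f = 0.01871, h_2 = f(L/D)V²/2g = 0.4978 m
Series → Q common, losses add: H = Σh = 96.12 m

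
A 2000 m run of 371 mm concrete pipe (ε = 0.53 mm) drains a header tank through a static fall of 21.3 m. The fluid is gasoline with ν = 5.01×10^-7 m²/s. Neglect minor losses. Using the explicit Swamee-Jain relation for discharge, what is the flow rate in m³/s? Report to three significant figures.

Swamee-Jain (Type II): Q = -0.965·√(gD⁵h_f/L)·ln[ε/(3.7D) + √(3.17ν²L/(gD³h_f))]
√(gD⁵h_f/L) = √(9.81·0.371⁵·21.3/2000) = 0.02710
ε/(3.7D) = 3.86×10^-4; √(3.17ν²L/(gD³h_f)) = 1.22×10^-5
Q = -0.965·0.02710·ln(3.983×10^-4) = 0.2047 m³/s
Check: V = 1.89 m/s, Re = 1.40×10^6, f = 0.02169, h_f = 21.4 m ≈ 21.3 m ✓

Q ≈ 0.205 m³/s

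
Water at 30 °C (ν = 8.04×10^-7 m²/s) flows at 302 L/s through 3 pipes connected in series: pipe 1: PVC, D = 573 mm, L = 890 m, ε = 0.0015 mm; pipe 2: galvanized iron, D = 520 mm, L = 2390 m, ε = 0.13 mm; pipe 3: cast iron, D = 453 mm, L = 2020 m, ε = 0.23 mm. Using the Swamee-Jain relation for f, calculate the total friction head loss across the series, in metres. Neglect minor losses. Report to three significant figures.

H ≈ 22.4 m

Pipe 1: V = 1.171 m/s, Re = 8.35×10^5, ε/D = 2.62×10^-6, f = 0.01203, h_1 = f(L/D)V²/2g = 1.306 m
Pipe 2: V = 1.422 m/s, Re = 9.20×10^5, ε/D = 2.50×10^-4, f = 0.01535, h_2 = f(L/D)V²/2g = 7.273 m
Pipe 3: V = 1.874 m/s, Re = 1.06×10^6, ε/D = 5.08×10^-4, f = 0.01733, h_3 = f(L/D)V²/2g = 13.83 m
Series → Q common, losses add: H = Σh = 22.40 m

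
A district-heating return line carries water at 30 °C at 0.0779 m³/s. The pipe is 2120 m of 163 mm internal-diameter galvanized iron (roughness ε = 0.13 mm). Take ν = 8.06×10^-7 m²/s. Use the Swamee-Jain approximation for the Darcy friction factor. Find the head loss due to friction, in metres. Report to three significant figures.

h_f ≈ 177 m

V = 4Q/(πD²) = 4·0.0779/(π·0.163²) = 3.733 m/s
Re = VD/ν = 3.733·0.163/8.06×10^-7 = 7.55×10^5 → turbulent
ε/D = 0.13/163 = 7.98×10^-4
Swamee-Jain: f = 0.01917
h_f = f(L/D)V²/(2g) = 0.01917·(2120/0.163)·3.733²/(2·9.81) = 177.1 m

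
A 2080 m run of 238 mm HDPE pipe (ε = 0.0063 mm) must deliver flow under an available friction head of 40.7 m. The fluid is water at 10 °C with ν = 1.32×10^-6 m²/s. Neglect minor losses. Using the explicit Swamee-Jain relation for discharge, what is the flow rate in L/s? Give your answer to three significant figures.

Swamee-Jain (Type II): Q = -0.965·√(gD⁵h_f/L)·ln[ε/(3.7D) + √(3.17ν²L/(gD³h_f))]
√(gD⁵h_f/L) = √(9.81·0.238⁵·40.7/2080) = 0.01211
ε/(3.7D) = 7.15×10^-6; √(3.17ν²L/(gD³h_f)) = 4.62×10^-5
Q = -0.965·0.01211·ln(5.335×10^-5) = 0.1149 m³/s
Check: V = 2.58 m/s, Re = 4.66×10^5, f = 0.01365, h_f = 40.6 m ≈ 40.7 m ✓

Q ≈ 115 L/s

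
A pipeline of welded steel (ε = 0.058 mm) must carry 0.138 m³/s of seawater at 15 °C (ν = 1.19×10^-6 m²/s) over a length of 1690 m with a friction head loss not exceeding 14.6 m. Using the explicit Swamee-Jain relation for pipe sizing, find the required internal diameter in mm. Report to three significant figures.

D ≈ 313 mm

Swamee-Jain (Type III): D = 0.66·[ε^1.25·(LQ²/(gh_f))^4.75 + ν·Q^9.4·(L/(gh_f))^5.2]^0.04
LQ²/(gh_f) = 0.2247; L/(gh_f) = 11.80
Term 1 = ε^1.25·(…)^4.75 = 4.21×10^-9; Term 2 = ν·Q^9.4·(…)^5.2 = 3.67×10^-9
D = 0.66·(4.21×10^-9 + 3.67×10^-9)^0.04 = 0.3129 m = 313 mm
Check: V = 1.79 m/s, Re = 4.72×10^5, f = 0.01545, h_f = 13.7 m ≈ 14.6 m ✓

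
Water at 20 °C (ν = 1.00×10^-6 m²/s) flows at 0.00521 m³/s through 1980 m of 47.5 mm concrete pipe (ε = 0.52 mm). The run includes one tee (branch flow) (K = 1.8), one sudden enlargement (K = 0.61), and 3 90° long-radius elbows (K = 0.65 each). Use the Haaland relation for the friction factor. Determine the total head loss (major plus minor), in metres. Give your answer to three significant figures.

V = 4Q/(πD²) = 2.940 m/s; V²/2g = 0.4406 m
Re = 1.40×10^5, ε/D = 0.0109 → f = 0.03955 (Haaland)
Major: h_f = f(L/D)·V²/2g = 0.03955·41684·0.4406 = 726.3 m
Minor: ΣK = 4.36; h_m = ΣK·V²/2g = 1.921 m
Total H_L = 726.3 + 1.921 = 728.3 m

H_L ≈ 728 m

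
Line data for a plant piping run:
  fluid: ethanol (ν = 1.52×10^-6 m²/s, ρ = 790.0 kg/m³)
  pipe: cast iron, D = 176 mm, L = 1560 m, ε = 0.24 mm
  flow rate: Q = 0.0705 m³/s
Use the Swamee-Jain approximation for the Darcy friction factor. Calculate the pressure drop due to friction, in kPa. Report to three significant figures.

V = 4Q/(πD²) = 4·0.0705/(π·0.176²) = 2.898 m/s
Re = VD/ν = 2.898·0.176/1.52×10^-6 = 3.36×10^5 → turbulent
ε/D = 0.24/176 = 0.00136
Swamee-Jain: f = 0.02205
h_f = f(L/D)V²/(2g) = 0.02205·(1560/0.176)·2.898²/(2·9.81) = 83.66 m
Δp = ρg·h_f = 790.0·9.81·83.66 = 648.4 kPa

Δp ≈ 648 kPa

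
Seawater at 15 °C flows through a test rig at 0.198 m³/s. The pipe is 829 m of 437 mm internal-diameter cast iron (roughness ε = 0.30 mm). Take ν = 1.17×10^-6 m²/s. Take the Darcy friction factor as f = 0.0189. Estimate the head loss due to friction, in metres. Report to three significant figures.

h_f ≈ 3.18 m

V = 4Q/(πD²) = 4·0.198/(π·0.437²) = 1.320 m/s
h_f = f(L/D)V²/(2g) = 0.01890·(829/0.437)·1.320²/(2·9.81) = 3.185 m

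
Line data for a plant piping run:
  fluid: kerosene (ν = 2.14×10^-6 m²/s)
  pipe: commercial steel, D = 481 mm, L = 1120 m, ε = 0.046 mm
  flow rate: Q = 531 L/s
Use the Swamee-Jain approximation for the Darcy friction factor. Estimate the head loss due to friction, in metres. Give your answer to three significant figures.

h_f ≈ 14.2 m

V = 4Q/(πD²) = 4·0.531/(π·0.481²) = 2.922 m/s
Re = VD/ν = 2.922·0.481/2.14×10^-6 = 6.57×10^5 → turbulent
ε/D = 0.046/481 = 9.56×10^-5
Swamee-Jain: f = 0.01399
h_f = f(L/D)V²/(2g) = 0.01399·(1120/0.481)·2.922²/(2·9.81) = 14.18 m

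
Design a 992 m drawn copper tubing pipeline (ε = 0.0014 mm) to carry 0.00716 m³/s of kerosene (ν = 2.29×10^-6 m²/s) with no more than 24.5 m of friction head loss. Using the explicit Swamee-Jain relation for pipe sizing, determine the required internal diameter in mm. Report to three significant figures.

D ≈ 82.3 mm

Swamee-Jain (Type III): D = 0.66·[ε^1.25·(LQ²/(gh_f))^4.75 + ν·Q^9.4·(L/(gh_f))^5.2]^0.04
LQ²/(gh_f) = 2.116×10^-4; L/(gh_f) = 4.127
Term 1 = ε^1.25·(…)^4.75 = 1.69×10^-25; Term 2 = ν·Q^9.4·(…)^5.2 = 2.50×10^-23
D = 0.66·(1.69×10^-25 + 2.50×10^-23)^0.04 = 0.08233 m = 82.3 mm
Check: V = 1.34 m/s, Re = 4.84×10^4, f = 0.02099, h_f = 23.3 m ≈ 24.5 m ✓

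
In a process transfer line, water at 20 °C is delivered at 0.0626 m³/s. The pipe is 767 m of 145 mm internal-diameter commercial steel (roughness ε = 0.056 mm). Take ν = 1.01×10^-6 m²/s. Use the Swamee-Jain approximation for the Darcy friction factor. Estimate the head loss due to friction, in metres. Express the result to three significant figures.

h_f ≈ 65.6 m

V = 4Q/(πD²) = 4·0.0626/(π·0.145²) = 3.791 m/s
Re = VD/ν = 3.791·0.145/1.01×10^-6 = 5.44×10^5 → turbulent
ε/D = 0.056/145 = 3.86×10^-4
Swamee-Jain: f = 0.01694
h_f = f(L/D)V²/(2g) = 0.01694·(767/0.145)·3.791²/(2·9.81) = 65.62 m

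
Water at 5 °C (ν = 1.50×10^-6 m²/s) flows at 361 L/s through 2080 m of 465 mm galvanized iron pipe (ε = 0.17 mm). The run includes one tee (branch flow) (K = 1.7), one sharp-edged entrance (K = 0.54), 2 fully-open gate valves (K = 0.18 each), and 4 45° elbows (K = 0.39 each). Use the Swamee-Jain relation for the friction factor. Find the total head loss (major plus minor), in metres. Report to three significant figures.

H_L ≈ 18.1 m

V = 4Q/(πD²) = 2.126 m/s; V²/2g = 0.2303 m
Re = 6.59×10^5, ε/D = 3.66×10^-4 → f = 0.01661 (Swamee-Jain)
Major: h_f = f(L/D)·V²/2g = 0.01661·4473·0.2303 = 17.12 m
Minor: ΣK = 4.16; h_m = ΣK·V²/2g = 0.9581 m
Total H_L = 17.12 + 0.9581 = 18.07 m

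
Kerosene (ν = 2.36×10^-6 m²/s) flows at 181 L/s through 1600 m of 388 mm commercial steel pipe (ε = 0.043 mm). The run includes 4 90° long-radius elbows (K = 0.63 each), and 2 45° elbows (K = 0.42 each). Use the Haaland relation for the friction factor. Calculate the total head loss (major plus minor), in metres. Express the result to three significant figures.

H_L ≈ 8.14 m

V = 4Q/(πD²) = 1.531 m/s; V²/2g = 0.1194 m
Re = 2.52×10^5, ε/D = 1.11×10^-4 → f = 0.01571 (Haaland)
Major: h_f = f(L/D)·V²/2g = 0.01571·4124·0.1194 = 7.737 m
Minor: ΣK = 3.36; h_m = ΣK·V²/2g = 0.4013 m
Total H_L = 7.737 + 0.4013 = 8.139 m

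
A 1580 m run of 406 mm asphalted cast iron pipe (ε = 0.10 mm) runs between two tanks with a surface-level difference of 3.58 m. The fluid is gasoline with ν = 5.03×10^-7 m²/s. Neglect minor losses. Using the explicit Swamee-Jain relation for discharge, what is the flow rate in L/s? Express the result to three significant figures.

Q ≈ 141 L/s

Swamee-Jain (Type II): Q = -0.965·√(gD⁵h_f/L)·ln[ε/(3.7D) + √(3.17ν²L/(gD³h_f))]
√(gD⁵h_f/L) = √(9.81·0.406⁵·3.58/1580) = 0.01566
ε/(3.7D) = 6.66×10^-5; √(3.17ν²L/(gD³h_f)) = 2.32×10^-5
Q = -0.965·0.01566·ln(8.979×10^-5) = 0.1408 m³/s
Check: V = 1.09 m/s, Re = 8.78×10^5, f = 0.01536, h_f = 3.60 m ≈ 3.58 m ✓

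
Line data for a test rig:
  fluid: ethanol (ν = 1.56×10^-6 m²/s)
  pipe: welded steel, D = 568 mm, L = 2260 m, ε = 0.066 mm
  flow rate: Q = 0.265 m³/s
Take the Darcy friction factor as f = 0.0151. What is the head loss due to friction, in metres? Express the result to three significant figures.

h_f ≈ 3.35 m

V = 4Q/(πD²) = 4·0.265/(π·0.568²) = 1.046 m/s
h_f = f(L/D)V²/(2g) = 0.01510·(2260/0.568)·1.046²/(2·9.81) = 3.349 m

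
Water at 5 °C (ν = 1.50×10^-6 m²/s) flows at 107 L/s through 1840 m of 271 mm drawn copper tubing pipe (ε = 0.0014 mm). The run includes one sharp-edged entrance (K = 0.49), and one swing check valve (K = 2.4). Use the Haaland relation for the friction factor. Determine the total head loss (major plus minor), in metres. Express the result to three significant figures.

V = 4Q/(πD²) = 1.855 m/s; V²/2g = 0.1754 m
Re = 3.35×10^5, ε/D = 5.17×10^-6 → f = 0.01409 (Haaland)
Major: h_f = f(L/D)·V²/2g = 0.01409·6790·0.1754 = 16.78 m
Minor: ΣK = 2.89; h_m = ΣK·V²/2g = 0.5069 m
Total H_L = 16.78 + 0.5069 = 17.29 m

H_L ≈ 17.3 m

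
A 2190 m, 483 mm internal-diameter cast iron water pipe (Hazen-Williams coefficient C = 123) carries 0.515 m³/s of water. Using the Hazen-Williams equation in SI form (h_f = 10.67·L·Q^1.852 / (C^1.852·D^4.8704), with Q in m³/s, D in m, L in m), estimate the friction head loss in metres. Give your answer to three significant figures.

h_f = 10.67·2190·0.515^1.852 / (123^1.852·0.483^4.8704) = 31.89 m

h_f ≈ 31.9 m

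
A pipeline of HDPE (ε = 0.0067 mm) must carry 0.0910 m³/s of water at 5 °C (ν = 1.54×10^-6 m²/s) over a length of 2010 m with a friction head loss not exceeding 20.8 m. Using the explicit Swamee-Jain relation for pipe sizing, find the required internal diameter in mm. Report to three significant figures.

Swamee-Jain (Type III): D = 0.66·[ε^1.25·(LQ²/(gh_f))^4.75 + ν·Q^9.4·(L/(gh_f))^5.2]^0.04
LQ²/(gh_f) = 0.08157; L/(gh_f) = 9.851
Term 1 = ε^1.25·(…)^4.75 = 2.30×10^-12; Term 2 = ν·Q^9.4·(…)^5.2 = 3.70×10^-11
D = 0.66·(2.30×10^-12 + 3.70×10^-11)^0.04 = 0.2531 m = 253 mm
Check: V = 1.81 m/s, Re = 2.97×10^5, f = 0.01470, h_f = 19.5 m ≈ 20.8 m ✓

D ≈ 253 mm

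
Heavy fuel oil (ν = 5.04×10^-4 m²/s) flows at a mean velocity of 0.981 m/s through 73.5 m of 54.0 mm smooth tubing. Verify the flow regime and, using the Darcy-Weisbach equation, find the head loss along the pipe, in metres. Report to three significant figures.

Re = VD/ν = 0.981·0.05400/5.04×10^-4 = 105 → laminar (Re < 2300)
f = 64/Re = 0.6089
h_f = f(L/D)V²/(2g) = 0.6089·(73.5/0.05400)·0.981²/(2·9.81) = 40.65 m

h_f ≈ 40.7 m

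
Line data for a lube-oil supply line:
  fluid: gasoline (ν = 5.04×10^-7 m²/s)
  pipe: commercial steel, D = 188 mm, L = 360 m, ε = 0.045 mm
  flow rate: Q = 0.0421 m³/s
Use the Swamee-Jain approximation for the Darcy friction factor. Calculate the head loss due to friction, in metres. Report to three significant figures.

V = 4Q/(πD²) = 4·0.0421/(π·0.188²) = 1.517 m/s
Re = VD/ν = 1.517·0.188/5.04×10^-7 = 5.66×10^5 → turbulent
ε/D = 0.045/188 = 2.39×10^-4
Swamee-Jain: f = 0.01572
h_f = f(L/D)V²/(2g) = 0.01572·(360/0.188)·1.517²/(2·9.81) = 3.529 m

h_f ≈ 3.53 m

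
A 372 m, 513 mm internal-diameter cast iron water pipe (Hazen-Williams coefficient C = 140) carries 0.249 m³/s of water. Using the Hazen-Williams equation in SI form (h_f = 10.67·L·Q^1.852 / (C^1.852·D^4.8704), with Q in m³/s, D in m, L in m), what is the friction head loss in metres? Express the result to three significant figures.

h_f ≈ 0.827 m

h_f = 10.67·372·0.249^1.852 / (140^1.852·0.513^4.8704) = 0.8273 m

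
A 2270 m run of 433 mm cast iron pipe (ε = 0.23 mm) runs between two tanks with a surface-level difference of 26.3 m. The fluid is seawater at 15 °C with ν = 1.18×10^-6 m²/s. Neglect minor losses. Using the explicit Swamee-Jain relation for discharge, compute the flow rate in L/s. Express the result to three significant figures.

Q ≈ 349 L/s

Swamee-Jain (Type II): Q = -0.965·√(gD⁵h_f/L)·ln[ε/(3.7D) + √(3.17ν²L/(gD³h_f))]
√(gD⁵h_f/L) = √(9.81·0.433⁵·26.3/2270) = 0.04159
ε/(3.7D) = 1.44×10^-4; √(3.17ν²L/(gD³h_f)) = 2.19×10^-5
Q = -0.965·0.04159·ln(1.654×10^-4) = 0.3495 m³/s
Check: V = 2.37 m/s, Re = 8.71×10^5, f = 0.01758, h_f = 26.5 m ≈ 26.3 m ✓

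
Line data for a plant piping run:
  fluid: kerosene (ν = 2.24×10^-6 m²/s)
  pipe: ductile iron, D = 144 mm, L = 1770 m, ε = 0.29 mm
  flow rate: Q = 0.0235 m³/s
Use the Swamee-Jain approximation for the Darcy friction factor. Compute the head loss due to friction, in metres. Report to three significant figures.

h_f ≈ 33.3 m

V = 4Q/(πD²) = 4·0.0235/(π·0.144²) = 1.443 m/s
Re = VD/ν = 1.443·0.144/2.24×10^-6 = 9.28×10^4 → turbulent
ε/D = 0.29/144 = 0.00201
Swamee-Jain: f = 0.02549
h_f = f(L/D)V²/(2g) = 0.02549·(1770/0.144)·1.443²/(2·9.81) = 33.25 m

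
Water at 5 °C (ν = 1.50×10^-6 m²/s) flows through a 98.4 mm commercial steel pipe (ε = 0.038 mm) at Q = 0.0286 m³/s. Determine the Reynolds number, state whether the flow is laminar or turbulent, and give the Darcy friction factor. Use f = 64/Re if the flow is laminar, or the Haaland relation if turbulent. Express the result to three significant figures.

V = 4Q/(πD²) = 3.761 m/s
Re = VD/ν = 3.761·0.0984/1.50×10^-6 = 2.47×10^5
Re > 4000 → turbulent; ε/D = 3.86×10^-4
Haaland: f = 0.01766

Re ≈ 2.47×10^5; turbulent; f ≈ 0.0177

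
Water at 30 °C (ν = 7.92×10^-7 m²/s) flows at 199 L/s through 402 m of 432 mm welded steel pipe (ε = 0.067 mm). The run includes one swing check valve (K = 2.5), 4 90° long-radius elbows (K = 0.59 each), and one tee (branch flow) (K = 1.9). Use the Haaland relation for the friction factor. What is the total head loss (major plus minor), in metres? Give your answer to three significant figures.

H_L ≈ 1.89 m

V = 4Q/(πD²) = 1.358 m/s; V²/2g = 0.09395 m
Re = 7.41×10^5, ε/D = 1.55×10^-4 → f = 0.01436 (Haaland)
Major: h_f = f(L/D)·V²/2g = 0.01436·930.6·0.09395 = 1.256 m
Minor: ΣK = 6.76; h_m = ΣK·V²/2g = 0.6351 m
Total H_L = 1.256 + 0.6351 = 1.891 m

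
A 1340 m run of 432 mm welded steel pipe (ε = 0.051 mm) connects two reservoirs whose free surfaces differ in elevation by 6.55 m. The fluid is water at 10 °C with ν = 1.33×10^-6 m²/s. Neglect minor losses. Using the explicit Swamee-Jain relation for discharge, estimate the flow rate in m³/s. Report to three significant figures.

Swamee-Jain (Type II): Q = -0.965·√(gD⁵h_f/L)·ln[ε/(3.7D) + √(3.17ν²L/(gD³h_f))]
√(gD⁵h_f/L) = √(9.81·0.432⁵·6.55/1340) = 0.02686
ε/(3.7D) = 3.19×10^-5; √(3.17ν²L/(gD³h_f)) = 3.81×10^-5
Q = -0.965·0.02686·ln(6.999×10^-5) = 0.2480 m³/s
Check: V = 1.69 m/s, Re = 5.50×10^5, f = 0.01453, h_f = 6.57 m ≈ 6.55 m ✓

Q ≈ 0.248 m³/s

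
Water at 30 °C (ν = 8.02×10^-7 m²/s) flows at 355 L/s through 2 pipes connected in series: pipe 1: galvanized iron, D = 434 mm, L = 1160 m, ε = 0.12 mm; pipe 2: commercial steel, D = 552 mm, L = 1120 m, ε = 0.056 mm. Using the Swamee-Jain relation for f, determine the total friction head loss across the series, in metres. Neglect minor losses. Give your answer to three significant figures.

Pipe 1: V = 2.400 m/s, Re = 1.30×10^6, ε/D = 2.76×10^-4, f = 0.01537, h_1 = f(L/D)V²/2g = 12.06 m
Pipe 2: V = 1.483 m/s, Re = 1.02×10^6, ε/D = 1.01×10^-4, f = 0.01351, h_2 = f(L/D)V²/2g = 3.073 m
Series → Q common, losses add: H = Σh = 15.13 m

H ≈ 15.1 m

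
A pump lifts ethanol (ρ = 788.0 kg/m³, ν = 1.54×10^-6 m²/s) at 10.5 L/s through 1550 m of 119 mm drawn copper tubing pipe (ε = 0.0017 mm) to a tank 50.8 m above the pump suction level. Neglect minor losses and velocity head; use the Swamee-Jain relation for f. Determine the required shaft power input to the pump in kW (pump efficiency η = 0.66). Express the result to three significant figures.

V = 4Q/(πD²) = 0.9441 m/s; Re = 7.30×10^4; ε/D = 1.43×10^-5; f = 0.01917
h_f = f(L/D)V²/2g = 11.34 m
Total head H = z + h_f = 50.8 + 11.34 = 62.14 m
P_hyd = ρgQH = 788.0·9.81·0.0105·62.14 = 5.044 kW
P_shaft = P_hyd/η = 5.044/0.66 = 7.643 kW

P_shaft ≈ 7.64 kW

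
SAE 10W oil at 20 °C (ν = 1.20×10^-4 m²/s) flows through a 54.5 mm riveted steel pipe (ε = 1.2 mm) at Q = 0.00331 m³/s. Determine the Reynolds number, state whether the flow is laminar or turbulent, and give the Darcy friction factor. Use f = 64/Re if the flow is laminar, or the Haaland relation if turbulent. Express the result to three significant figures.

V = 4Q/(πD²) = 1.419 m/s
Re = VD/ν = 1.419·0.0545/1.20×10^-4 = 644
Re < 2300 → laminar → f = 64/Re = 0.09932

Re ≈ 644; laminar; f = 64/Re ≈ 0.0993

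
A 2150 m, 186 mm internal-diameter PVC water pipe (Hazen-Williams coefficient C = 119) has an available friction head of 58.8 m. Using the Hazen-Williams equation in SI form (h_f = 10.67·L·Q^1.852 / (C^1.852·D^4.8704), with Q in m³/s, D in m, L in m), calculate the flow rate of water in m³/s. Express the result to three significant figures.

Q ≈ 0.0569 m³/s

Rearranging: Q = [h_f·C^1.852·D^4.8704 / (10.67·L)]^(1/1.852)
Q = [58.8·119^1.852·0.186^4.8704 / (10.67·2150)]^0.540 = 0.05693 m³/s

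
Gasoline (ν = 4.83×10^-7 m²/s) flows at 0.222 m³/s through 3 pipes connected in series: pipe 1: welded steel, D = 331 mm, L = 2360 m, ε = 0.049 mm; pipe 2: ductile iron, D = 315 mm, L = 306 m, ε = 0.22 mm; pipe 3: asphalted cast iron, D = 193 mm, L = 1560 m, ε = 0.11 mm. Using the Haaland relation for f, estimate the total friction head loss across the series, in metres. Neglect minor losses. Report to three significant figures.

H ≈ 452 m

Pipe 1: V = 2.580 m/s, Re = 1.77×10^6, ε/D = 1.48×10^-4, f = 0.01357, h_1 = f(L/D)V²/2g = 32.83 m
Pipe 2: V = 2.849 m/s, Re = 1.86×10^6, ε/D = 6.98×10^-4, f = 0.01825, h_2 = f(L/D)V²/2g = 7.333 m
Pipe 3: V = 7.588 m/s, Re = 3.03×10^6, ε/D = 5.70×10^-4, f = 0.01737, h_3 = f(L/D)V²/2g = 412.1 m
Series → Q common, losses add: H = Σh = 452.2 m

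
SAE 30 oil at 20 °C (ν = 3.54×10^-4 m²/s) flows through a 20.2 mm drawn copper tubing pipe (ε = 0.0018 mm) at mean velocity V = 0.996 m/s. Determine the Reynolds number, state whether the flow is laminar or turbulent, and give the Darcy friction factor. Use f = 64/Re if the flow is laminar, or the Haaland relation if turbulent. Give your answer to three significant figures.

Re ≈ 56.8; laminar; f = 64/Re ≈ 1.13

Re = VD/ν = 0.9960·0.0202/3.54×10^-4 = 56.8
Re < 2300 → laminar → f = 64/Re = 1.126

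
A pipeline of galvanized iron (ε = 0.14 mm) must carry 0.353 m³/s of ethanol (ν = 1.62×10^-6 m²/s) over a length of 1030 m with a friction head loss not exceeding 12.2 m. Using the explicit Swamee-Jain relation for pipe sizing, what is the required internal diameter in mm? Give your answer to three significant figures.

D ≈ 434 mm

Swamee-Jain (Type III): D = 0.66·[ε^1.25·(LQ²/(gh_f))^4.75 + ν·Q^9.4·(L/(gh_f))^5.2]^0.04
LQ²/(gh_f) = 1.072; L/(gh_f) = 8.606
Term 1 = ε^1.25·(…)^4.75 = 2.12×10^-5; Term 2 = ν·Q^9.4·(…)^5.2 = 6.60×10^-6
D = 0.66·(2.12×10^-5 + 6.60×10^-6)^0.04 = 0.4338 m = 434 mm
Check: V = 2.39 m/s, Re = 6.40×10^5, f = 0.01630, h_f = 11.3 m ≈ 12.2 m ✓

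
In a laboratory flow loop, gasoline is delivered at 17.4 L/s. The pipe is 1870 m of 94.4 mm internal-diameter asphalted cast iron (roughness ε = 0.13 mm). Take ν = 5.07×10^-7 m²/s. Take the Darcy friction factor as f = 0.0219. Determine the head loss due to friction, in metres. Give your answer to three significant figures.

V = 4Q/(πD²) = 4·0.0174/(π·0.0944²) = 2.486 m/s
h_f = f(L/D)V²/(2g) = 0.02190·(1870/0.0944)·2.486²/(2·9.81) = 136.7 m

h_f ≈ 137 m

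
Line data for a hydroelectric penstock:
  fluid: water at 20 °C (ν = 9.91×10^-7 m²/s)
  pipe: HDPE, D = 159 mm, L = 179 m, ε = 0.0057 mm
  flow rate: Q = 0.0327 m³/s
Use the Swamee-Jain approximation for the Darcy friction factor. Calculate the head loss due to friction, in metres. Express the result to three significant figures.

V = 4Q/(πD²) = 4·0.0327/(π·0.159²) = 1.647 m/s
Re = VD/ν = 1.647·0.159/9.91×10^-7 = 2.64×10^5 → turbulent
ε/D = 0.0057/159 = 3.58×10^-5
Swamee-Jain: f = 0.01510
h_f = f(L/D)V²/(2g) = 0.01510·(179/0.159)·1.647²/(2·9.81) = 2.350 m

h_f ≈ 2.35 m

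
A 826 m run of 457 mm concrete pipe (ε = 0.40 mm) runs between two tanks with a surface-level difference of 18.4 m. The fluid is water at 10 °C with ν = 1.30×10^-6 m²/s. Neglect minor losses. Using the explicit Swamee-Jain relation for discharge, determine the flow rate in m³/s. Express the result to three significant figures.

Swamee-Jain (Type II): Q = -0.965·√(gD⁵h_f/L)·ln[ε/(3.7D) + √(3.17ν²L/(gD³h_f))]
√(gD⁵h_f/L) = √(9.81·0.457⁵·18.4/826) = 0.06600
ε/(3.7D) = 2.37×10^-4; √(3.17ν²L/(gD³h_f)) = 1.60×10^-5
Q = -0.965·0.06600·ln(2.526×10^-4) = 0.5276 m³/s
Check: V = 3.22 m/s, Re = 1.13×10^6, f = 0.01940, h_f = 18.5 m ≈ 18.4 m ✓

Q ≈ 0.528 m³/s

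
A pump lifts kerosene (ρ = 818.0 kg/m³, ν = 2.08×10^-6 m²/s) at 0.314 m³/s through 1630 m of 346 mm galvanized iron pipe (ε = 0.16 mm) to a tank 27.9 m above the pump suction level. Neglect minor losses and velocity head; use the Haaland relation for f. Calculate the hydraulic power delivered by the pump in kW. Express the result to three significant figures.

V = 4Q/(πD²) = 3.340 m/s; Re = 5.56×10^5; ε/D = 4.62×10^-4; f = 0.01725
h_f = f(L/D)V²/2g = 46.20 m
Total head H = z + h_f = 27.9 + 46.20 = 74.10 m
P_hyd = ρgQH = 818.0·9.81·0.314·74.10 = 186.7 kW

P_hyd ≈ 187 kW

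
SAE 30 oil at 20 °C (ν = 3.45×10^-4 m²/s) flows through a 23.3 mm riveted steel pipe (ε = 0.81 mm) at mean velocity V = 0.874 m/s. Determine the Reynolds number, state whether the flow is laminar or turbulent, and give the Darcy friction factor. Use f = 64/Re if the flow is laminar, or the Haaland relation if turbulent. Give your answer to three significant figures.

Re = VD/ν = 0.8740·0.0233/3.45×10^-4 = 59.0
Re < 2300 → laminar → f = 64/Re = 1.084

Re ≈ 59.0; laminar; f = 64/Re ≈ 1.08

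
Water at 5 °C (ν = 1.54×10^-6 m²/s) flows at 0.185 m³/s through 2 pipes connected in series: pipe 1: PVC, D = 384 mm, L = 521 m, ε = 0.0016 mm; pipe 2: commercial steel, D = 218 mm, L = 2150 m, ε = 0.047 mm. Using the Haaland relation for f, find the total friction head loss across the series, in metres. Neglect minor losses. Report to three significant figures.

H ≈ 188 m

Pipe 1: V = 1.597 m/s, Re = 3.98×10^5, ε/D = 4.17×10^-6, f = 0.01365, h_1 = f(L/D)V²/2g = 2.409 m
Pipe 2: V = 4.956 m/s, Re = 7.02×10^5, ε/D = 2.16×10^-4, f = 0.01507, h_2 = f(L/D)V²/2g = 186.0 m
Series → Q common, losses add: H = Σh = 188.4 m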